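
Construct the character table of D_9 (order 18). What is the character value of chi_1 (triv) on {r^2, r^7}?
Conjugacy classes: {e} of size 1, {r^1, r^8} of size 2, {r^2, r^7} of size 2, {r^3, r^6} of size 2, {r^4, r^5} of size 2, {s, sr, ..., sr^8} of size 9.
Character table:
  irrep \ class              {e} (size 1)  {r^1, r^8} (size 2)  {r^2, r^7} (size 2)  {r^3, r^6} (size 2)  {r^4, r^5} (size 2)  {s, sr, ..., sr^8} (size 9)
  chi_1 (triv)               1             1                    1                    1                    1                    1                          
  chi_2 (sign: r->1, s->-1)  1             1                    1                    1                    1                    -1                         
  chi_3 (2d, j=1)            2             2*cos(2*pi/9)        2*cos(4*pi/9)        -1                   -2*cos(pi/9)         0                          
  chi_4 (2d, j=2)            2             2*cos(4*pi/9)        -2*cos(pi/9)         -1                   2*cos(2*pi/9)        0                          
  chi_5 (2d, j=3)            2             -1                   -1                   2                    -1                   0                          
  chi_6 (2d, j=4)            2             -2*cos(pi/9)         2*cos(2*pi/9)        -1                   2*cos(4*pi/9)        0                          

Spot check: chi_1 (triv) on {r^2, r^7} = 1.

Reasoning: D_9 has order 2*9 = 18 with 6 conjugacy classes, hence 6 irreducibles. Sum of squared dims 1 + 1 + 4 + 4 + 4 + 4 = 18 = |G|. Linear characters come from the abelianisation; the 2-dimensional irreps have character r^k -> 2*cos(2*pi*j*k/9), reflections -> 0.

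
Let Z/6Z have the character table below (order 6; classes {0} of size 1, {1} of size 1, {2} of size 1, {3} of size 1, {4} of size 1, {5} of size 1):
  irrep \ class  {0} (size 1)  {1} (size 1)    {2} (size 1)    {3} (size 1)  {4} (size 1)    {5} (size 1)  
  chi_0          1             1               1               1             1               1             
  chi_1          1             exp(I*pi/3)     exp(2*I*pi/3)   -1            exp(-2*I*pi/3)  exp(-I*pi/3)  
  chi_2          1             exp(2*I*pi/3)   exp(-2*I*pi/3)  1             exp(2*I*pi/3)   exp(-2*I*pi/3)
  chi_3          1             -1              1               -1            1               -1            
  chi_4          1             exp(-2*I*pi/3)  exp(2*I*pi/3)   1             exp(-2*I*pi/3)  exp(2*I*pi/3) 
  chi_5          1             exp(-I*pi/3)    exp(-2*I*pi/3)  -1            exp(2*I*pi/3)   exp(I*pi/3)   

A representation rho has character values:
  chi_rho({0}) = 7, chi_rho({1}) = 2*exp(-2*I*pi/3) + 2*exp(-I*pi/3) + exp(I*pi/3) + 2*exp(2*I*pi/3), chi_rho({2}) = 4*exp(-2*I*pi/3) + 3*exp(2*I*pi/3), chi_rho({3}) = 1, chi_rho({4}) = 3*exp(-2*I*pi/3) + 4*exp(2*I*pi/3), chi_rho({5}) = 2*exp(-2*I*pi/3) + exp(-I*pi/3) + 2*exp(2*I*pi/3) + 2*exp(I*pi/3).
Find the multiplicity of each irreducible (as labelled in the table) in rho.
Multiplicities: chi_0: 0, chi_1: 1, chi_2: 2, chi_3: 0, chi_4: 2, chi_5: 2.

Derivation: Use <chi_rho, chi> = (1/|G|) sum_C |C| * chi_rho(C) * conj(chi(C)) with |G| = 6 for each irreducible chi in the table:
  <chi_rho, chi_0> = (1/6)[1*(7)*conj(1) + 1*(2*exp(-2*I*pi/3) + 2*exp(-I*pi/3) + exp(I*pi/3) + 2*exp(2*I*pi/3))*conj(1) + 1*(4*exp(-2*I*pi/3) + 3*exp(2*I*pi/3))*conj(1) + 1*(1)*conj(1) + 1*(3*exp(-2*I*pi/3) + 4*exp(2*I*pi/3))*conj(1) + 1*(2*exp(-2*I*pi/3) + exp(-I*pi/3) + 2*exp(2*I*pi/3) + 2*exp(I*pi/3))*conj(1)]
      = (1/6)[(7) + (2*exp(-2*I*pi/3) + 2*exp(-I*pi/3) + exp(I*pi/3) + 2*exp(2*I*pi/3)) + (4*exp(-2*I*pi/3) + 3*exp(2*I*pi/3)) + (1) + (3*exp(-2*I*pi/3) + 4*exp(2*I*pi/3)) + (2*exp(-2*I*pi/3) + exp(-I*pi/3) + 2*exp(2*I*pi/3) + 2*exp(I*pi/3))] = 0/6 = 0
  <chi_rho, chi_1> = (1/6)[1*(7)*conj(1) + 1*(2*exp(-2*I*pi/3) + 2*exp(-I*pi/3) + exp(I*pi/3) + 2*exp(2*I*pi/3))*conj(exp(I*pi/3)) + 1*(4*exp(-2*I*pi/3) + 3*exp(2*I*pi/3))*conj(exp(2*I*pi/3)) + 1*(1)*conj(-1) + 1*(3*exp(-2*I*pi/3) + 4*exp(2*I*pi/3))*conj(exp(-2*I*pi/3)) + 1*(2*exp(-2*I*pi/3) + exp(-I*pi/3) + 2*exp(2*I*pi/3) + 2*exp(I*pi/3))*conj(exp(-I*pi/3))]
      = (1/6)[(7) + (-1) + (3 + 4*exp(2*I*pi/3)) + (-1) + (3 + 4*exp(-2*I*pi/3)) + (-1)] = 6/6 = 1
  <chi_rho, chi_2> = (1/6)[1*(7)*conj(1) + 1*(2*exp(-2*I*pi/3) + 2*exp(-I*pi/3) + exp(I*pi/3) + 2*exp(2*I*pi/3))*conj(exp(2*I*pi/3)) + 1*(4*exp(-2*I*pi/3) + 3*exp(2*I*pi/3))*conj(exp(-2*I*pi/3)) + 1*(1)*conj(1) + 1*(3*exp(-2*I*pi/3) + 4*exp(2*I*pi/3))*conj(exp(2*I*pi/3)) + 1*(2*exp(-2*I*pi/3) + exp(-I*pi/3) + 2*exp(2*I*pi/3) + 2*exp(I*pi/3))*conj(exp(-2*I*pi/3))]
      = (1/6)[(7) + (exp(-I*pi/3) + 2*exp(2*I*pi/3)) + (4 + 3*exp(-2*I*pi/3)) + (1) + (4 + 3*exp(2*I*pi/3)) + (2*exp(-2*I*pi/3) + exp(I*pi/3))] = 12/6 = 2
  <chi_rho, chi_3> = (1/6)[1*(7)*conj(1) + 1*(2*exp(-2*I*pi/3) + 2*exp(-I*pi/3) + exp(I*pi/3) + 2*exp(2*I*pi/3))*conj(-1) + 1*(4*exp(-2*I*pi/3) + 3*exp(2*I*pi/3))*conj(1) + 1*(1)*conj(-1) + 1*(3*exp(-2*I*pi/3) + 4*exp(2*I*pi/3))*conj(1) + 1*(2*exp(-2*I*pi/3) + exp(-I*pi/3) + 2*exp(2*I*pi/3) + 2*exp(I*pi/3))*conj(-1)]
      = (1/6)[(7) + (-2*exp(2*I*pi/3) - exp(I*pi/3) - 2*exp(-I*pi/3) - 2*exp(-2*I*pi/3)) + (4*exp(-2*I*pi/3) + 3*exp(2*I*pi/3)) + (-1) + (3*exp(-2*I*pi/3) + 4*exp(2*I*pi/3)) + (-2*exp(I*pi/3) - 2*exp(2*I*pi/3) - exp(-I*pi/3) - 2*exp(-2*I*pi/3))] = 0/6 = 0
  <chi_rho, chi_4> = (1/6)[1*(7)*conj(1) + 1*(2*exp(-2*I*pi/3) + 2*exp(-I*pi/3) + exp(I*pi/3) + 2*exp(2*I*pi/3))*conj(exp(-2*I*pi/3)) + 1*(4*exp(-2*I*pi/3) + 3*exp(2*I*pi/3))*conj(exp(2*I*pi/3)) + 1*(1)*conj(1) + 1*(3*exp(-2*I*pi/3) + 4*exp(2*I*pi/3))*conj(exp(-2*I*pi/3)) + 1*(2*exp(-2*I*pi/3) + exp(-I*pi/3) + 2*exp(2*I*pi/3) + 2*exp(I*pi/3))*conj(exp(2*I*pi/3))]
      = (1/6)[(7) + (1) + (3 + 4*exp(2*I*pi/3)) + (1) + (3 + 4*exp(-2*I*pi/3)) + (1)] = 12/6 = 2
  <chi_rho, chi_5> = (1/6)[1*(7)*conj(1) + 1*(2*exp(-2*I*pi/3) + 2*exp(-I*pi/3) + exp(I*pi/3) + 2*exp(2*I*pi/3))*conj(exp(-I*pi/3)) + 1*(4*exp(-2*I*pi/3) + 3*exp(2*I*pi/3))*conj(exp(-2*I*pi/3)) + 1*(1)*conj(-1) + 1*(3*exp(-2*I*pi/3) + 4*exp(2*I*pi/3))*conj(exp(2*I*pi/3)) + 1*(2*exp(-2*I*pi/3) + exp(-I*pi/3) + 2*exp(2*I*pi/3) + 2*exp(I*pi/3))*conj(exp(I*pi/3))]
      = (1/6)[(7) + (2*exp(-I*pi/3) + exp(2*I*pi/3)) + (4 + 3*exp(-2*I*pi/3)) + (-1) + (4 + 3*exp(2*I*pi/3)) + (exp(-2*I*pi/3) + 2*exp(I*pi/3))] = 12/6 = 2
(Exp terms are combined using exp(i*s)*conj(exp(i*t)) = exp(i*(s-t)), and sums of them are collapsed using the identity that for every m > 1 the m distinct m-th roots of unity sum to 0, e.g. 1 + exp(2*I*pi/3) + exp(-2*I*pi/3) = 0.)
Dimension check: dim(rho) = sum (mult * dim) = 0*1 + 1*1 + 2*1 + 0*1 + 2*1 + 2*1 = 7 = chi_rho(e) = 7.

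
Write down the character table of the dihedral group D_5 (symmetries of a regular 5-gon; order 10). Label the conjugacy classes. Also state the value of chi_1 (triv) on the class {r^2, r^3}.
Conjugacy classes: {e} of size 1, {r^1, r^4} of size 2, {r^2, r^3} of size 2, {s, sr, ..., sr^4} of size 5.
Character table:
  irrep \ class              {e} (size 1)  {r^1, r^4} (size 2)  {r^2, r^3} (size 2)  {s, sr, ..., sr^4} (size 5)
  chi_1 (triv)               1             1                    1                    1                          
  chi_2 (sign: r->1, s->-1)  1             1                    1                    -1                         
  chi_3 (2d, j=1)            2             -1/2 + sqrt(5)/2     -sqrt(5)/2 - 1/2     0                          
  chi_4 (2d, j=2)            2             -sqrt(5)/2 - 1/2     -1/2 + sqrt(5)/2     0                          

Spot check: chi_1 (triv) on {r^2, r^3} = 1.

D_5 has order 2*5 = 10 with 4 conjugacy classes, hence 4 irreducibles. Sum of squared dims 1 + 1 + 4 + 4 = 10 = |G|. Linear characters come from the abelianisation; the 2-dimensional irreps have character r^k -> 2*cos(2*pi*j*k/5), reflections -> 0.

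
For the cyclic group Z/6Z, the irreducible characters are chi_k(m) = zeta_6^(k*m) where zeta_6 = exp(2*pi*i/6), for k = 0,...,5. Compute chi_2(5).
chi_2(5) = zeta_6^10 = exp(-2*I*pi/3)

chi_2(5) = zeta_6^(2*5) = zeta_6^10. Since zeta_6^6 = 1, this equals zeta_6^4 = exp(2*pi*i*4/6) = exp(-2*I*pi/3).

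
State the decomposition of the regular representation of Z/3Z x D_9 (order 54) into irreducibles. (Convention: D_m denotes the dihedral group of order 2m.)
Each irreducible V_i of dimension d_i appears with multiplicity d_i, i.e. rho_reg = (direct sum over all irreducibles V_i) d_i V_i. The irreducible dimensions for Z/3Z x D_9 are 1, 1, 1, 1, 1, 1, 2, 2, 2, 2, 2, 2, 2, 2, 2, 2, 2, 2: 6 irreducibles of dimension 1, each with multiplicity 1; 12 irreducibles of dimension 2, each with multiplicity 2. Total dimension 6*1*1 + 12*2*2 = 54 = |G|.

General theorem: in the regular representation of a finite group G, each irreducible appears with multiplicity equal to its dimension. Check: dim(rho_reg) = sum d_i^2 = 1 + 1 + 1 + 1 + 1 + 1 + 4 + 4 + 4 + 4 + 4 + 4 + 4 + 4 + 4 + 4 + 4 + 4 = 54 = |G|.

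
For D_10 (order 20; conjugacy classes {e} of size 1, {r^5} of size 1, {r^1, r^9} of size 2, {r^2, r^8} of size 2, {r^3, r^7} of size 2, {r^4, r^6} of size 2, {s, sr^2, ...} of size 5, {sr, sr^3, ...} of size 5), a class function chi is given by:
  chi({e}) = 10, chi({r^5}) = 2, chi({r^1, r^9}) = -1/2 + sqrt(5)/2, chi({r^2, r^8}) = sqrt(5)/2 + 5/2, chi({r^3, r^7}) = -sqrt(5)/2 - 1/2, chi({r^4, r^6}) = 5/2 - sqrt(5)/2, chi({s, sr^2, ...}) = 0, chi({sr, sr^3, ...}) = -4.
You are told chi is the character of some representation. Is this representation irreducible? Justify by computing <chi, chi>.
Not irreducible (reducible): <chi, chi> = 11 > 1.

Proof sketch: <chi, chi> = (1/|G|) sum_C |C| * |chi(C)|^2 = (1/20)[1*|10|^2 + 1*|2|^2 + 2*|-1/2 + sqrt(5)/2|^2 + 2*|sqrt(5)/2 + 5/2|^2 + 2*|-sqrt(5)/2 - 1/2|^2 + 2*|5/2 - sqrt(5)/2|^2 + 5*|0|^2 + 5*|-4|^2]
  = (1/20)[(100) + (4) + (3 - sqrt(5)) + (5*sqrt(5) + 15) + (sqrt(5) + 3) + (15 - 5*sqrt(5)) + (0) + (80)] = 220/20 = 11.
A character is irreducible iff <chi, chi> = 1, so this representation is reducible.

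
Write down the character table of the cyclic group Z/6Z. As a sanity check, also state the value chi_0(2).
Character table of Z/6Z (irreps indexed chi_0,...,chi_5 with chi_k(m) = zeta_6^(k*m), zeta_6 = exp(2*pi*i/6)):
  irrep \ class  {0} (size 1)  {1} (size 1)    {2} (size 1)    {3} (size 1)  {4} (size 1)    {5} (size 1)  
  chi_0          1             1               1               1             1               1             
  chi_1          1             exp(I*pi/3)     exp(2*I*pi/3)   -1            exp(-2*I*pi/3)  exp(-I*pi/3)  
  chi_2          1             exp(2*I*pi/3)   exp(-2*I*pi/3)  1             exp(2*I*pi/3)   exp(-2*I*pi/3)
  chi_3          1             -1              1               -1            1               -1            
  chi_4          1             exp(-2*I*pi/3)  exp(2*I*pi/3)   1             exp(-2*I*pi/3)  exp(2*I*pi/3) 
  chi_5          1             exp(-I*pi/3)    exp(-2*I*pi/3)  -1            exp(2*I*pi/3)   exp(I*pi/3)   

Spot check: chi_0(2) = zeta_6^(0*2) = zeta_6^0 = 1.

Z/6Z is abelian, so all 6 irreducible complex representations are 1-dimensional. They are given by chi_k(m) = zeta_6^(k*m) for k = 0,...,5. Row orthogonality: sum_m chi_k(m) conj(chi_l(m)) = 6 * [k = l].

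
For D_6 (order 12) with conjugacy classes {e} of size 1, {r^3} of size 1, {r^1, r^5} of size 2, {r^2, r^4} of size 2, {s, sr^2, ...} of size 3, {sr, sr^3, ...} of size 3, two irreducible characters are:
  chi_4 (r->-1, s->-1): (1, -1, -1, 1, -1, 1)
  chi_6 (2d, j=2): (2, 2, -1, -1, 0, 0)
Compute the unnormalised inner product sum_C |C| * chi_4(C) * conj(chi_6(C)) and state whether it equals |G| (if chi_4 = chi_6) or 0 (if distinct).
Sum = 0; so <chi_4, chi_6> = 0 (distinct irreducibles are orthogonal).

Proof sketch: Compute term by term over conjugacy classes (|C| * chi_4(C) * conj(chi_6(C))):
  1*(1)*conj(2) + 1*(-1)*conj(2) + 2*(-1)*conj(-1) + 2*(1)*conj(-1) + 3*(-1)*conj(0) + 3*(1)*conj(0)
  = (2) + (-2) + (2) + (-2) + (0) + (0)
  = 0.
Dividing by |G| = 12 gives 0/12 = 0, matching the row-orthogonality relation <chi_4, chi_6> = [chi_4 = chi_6].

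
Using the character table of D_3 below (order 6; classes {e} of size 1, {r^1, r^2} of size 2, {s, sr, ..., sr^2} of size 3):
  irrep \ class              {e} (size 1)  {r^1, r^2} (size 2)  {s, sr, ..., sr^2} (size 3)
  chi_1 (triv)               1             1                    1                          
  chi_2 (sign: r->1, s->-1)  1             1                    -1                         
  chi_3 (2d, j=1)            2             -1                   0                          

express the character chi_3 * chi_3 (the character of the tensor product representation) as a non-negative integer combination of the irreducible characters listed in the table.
chi_3 tensor chi_3 = chi_1 + chi_2 + chi_3 (all other irreducibles have multiplicity 0).

Details: The character of a tensor product is the pointwise product (chi_3 * chi_3)(C) = chi_3(C) * chi_3(C):
  {e}: (2)*(2), {r^1, r^2}: (-1)*(-1), {s, sr, ..., sr^2}: (0)*(0)
so (chi_3 * chi_3) takes values
  {e} -> 4, {r^1, r^2} -> 1, {s, sr, ..., sr^2} -> 0.
Now take the inner product of this character with each irreducible chi from the table, <chi_3*chi_3, chi> = (1/6) sum_C |C| (chi_3*chi_3)(C) conj(chi(C)):
  <chi_3*chi_3, chi_1> = (1/6)[1*(4)*conj(1) + 2*(1)*conj(1) + 3*(0)*conj(1)]
      = (1/6)[(4) + (2) + (0)] = 6/6 = 1
  <chi_3*chi_3, chi_2> = (1/6)[1*(4)*conj(1) + 2*(1)*conj(1) + 3*(0)*conj(-1)]
      = (1/6)[(4) + (2) + (0)] = 6/6 = 1
  <chi_3*chi_3, chi_3> = (1/6)[1*(4)*conj(2) + 2*(1)*conj(-1) + 3*(0)*conj(0)]
      = (1/6)[(8) + (-2) + (0)] = 6/6 = 1
Hence the multiplicities are chi_1: 1, chi_2: 1, chi_3: 1. Dimension check: dim(chi_3)*dim(chi_3) = 2*2 = 4 and sum (mult * dim) = 1*1 + 1*1 + 1*2 = 4.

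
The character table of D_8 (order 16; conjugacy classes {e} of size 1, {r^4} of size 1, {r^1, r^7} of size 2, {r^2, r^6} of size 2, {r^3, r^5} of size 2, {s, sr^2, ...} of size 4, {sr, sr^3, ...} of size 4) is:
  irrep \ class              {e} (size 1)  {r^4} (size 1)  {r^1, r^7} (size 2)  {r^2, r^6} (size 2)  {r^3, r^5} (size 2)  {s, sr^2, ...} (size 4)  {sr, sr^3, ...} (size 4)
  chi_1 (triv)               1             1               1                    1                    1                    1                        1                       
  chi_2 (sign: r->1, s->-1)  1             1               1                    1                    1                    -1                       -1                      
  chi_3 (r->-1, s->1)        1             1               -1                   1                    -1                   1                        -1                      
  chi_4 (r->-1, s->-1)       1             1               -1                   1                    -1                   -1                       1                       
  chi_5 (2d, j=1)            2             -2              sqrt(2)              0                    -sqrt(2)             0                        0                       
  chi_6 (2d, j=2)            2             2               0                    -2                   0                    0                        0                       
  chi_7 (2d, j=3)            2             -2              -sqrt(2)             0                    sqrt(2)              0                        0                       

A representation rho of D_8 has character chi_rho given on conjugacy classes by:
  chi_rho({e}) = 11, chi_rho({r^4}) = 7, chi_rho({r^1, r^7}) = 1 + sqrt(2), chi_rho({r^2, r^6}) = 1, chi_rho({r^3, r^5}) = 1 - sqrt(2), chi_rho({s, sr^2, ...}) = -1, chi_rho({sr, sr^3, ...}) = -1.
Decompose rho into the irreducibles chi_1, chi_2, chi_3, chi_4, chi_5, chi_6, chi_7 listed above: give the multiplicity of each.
Multiplicities: chi_1: 1, chi_2: 2, chi_3: 1, chi_4: 1, chi_5: 1, chi_6: 2, chi_7: 0.

Why: Use <chi_rho, chi> = (1/|G|) sum_C |C| * chi_rho(C) * conj(chi(C)) with |G| = 16 for each irreducible chi in the table:
  <chi_rho, chi_1> = (1/16)[1*(11)*conj(1) + 1*(7)*conj(1) + 2*(1 + sqrt(2))*conj(1) + 2*(1)*conj(1) + 2*(1 - sqrt(2))*conj(1) + 4*(-1)*conj(1) + 4*(-1)*conj(1)]
      = (1/16)[(11) + (7) + (2 + 2*sqrt(2)) + (2) + (2 - 2*sqrt(2)) + (-4) + (-4)] = 16/16 = 1
  <chi_rho, chi_2> = (1/16)[1*(11)*conj(1) + 1*(7)*conj(1) + 2*(1 + sqrt(2))*conj(1) + 2*(1)*conj(1) + 2*(1 - sqrt(2))*conj(1) + 4*(-1)*conj(-1) + 4*(-1)*conj(-1)]
      = (1/16)[(11) + (7) + (2 + 2*sqrt(2)) + (2) + (2 - 2*sqrt(2)) + (4) + (4)] = 32/16 = 2
  <chi_rho, chi_3> = (1/16)[1*(11)*conj(1) + 1*(7)*conj(1) + 2*(1 + sqrt(2))*conj(-1) + 2*(1)*conj(1) + 2*(1 - sqrt(2))*conj(-1) + 4*(-1)*conj(1) + 4*(-1)*conj(-1)]
      = (1/16)[(11) + (7) + (-2*sqrt(2) - 2) + (2) + (-2 + 2*sqrt(2)) + (-4) + (4)] = 16/16 = 1
  <chi_rho, chi_4> = (1/16)[1*(11)*conj(1) + 1*(7)*conj(1) + 2*(1 + sqrt(2))*conj(-1) + 2*(1)*conj(1) + 2*(1 - sqrt(2))*conj(-1) + 4*(-1)*conj(-1) + 4*(-1)*conj(1)]
      = (1/16)[(11) + (7) + (-2*sqrt(2) - 2) + (2) + (-2 + 2*sqrt(2)) + (4) + (-4)] = 16/16 = 1
  <chi_rho, chi_5> = (1/16)[1*(11)*conj(2) + 1*(7)*conj(-2) + 2*(1 + sqrt(2))*conj(sqrt(2)) + 2*(1)*conj(0) + 2*(1 - sqrt(2))*conj(-sqrt(2)) + 4*(-1)*conj(0) + 4*(-1)*conj(0)]
      = (1/16)[(22) + (-14) + (2*sqrt(2) + 4) + (0) + (4 - 2*sqrt(2)) + (0) + (0)] = 16/16 = 1
  <chi_rho, chi_6> = (1/16)[1*(11)*conj(2) + 1*(7)*conj(2) + 2*(1 + sqrt(2))*conj(0) + 2*(1)*conj(-2) + 2*(1 - sqrt(2))*conj(0) + 4*(-1)*conj(0) + 4*(-1)*conj(0)]
      = (1/16)[(22) + (14) + (0) + (-4) + (0) + (0) + (0)] = 32/16 = 2
  <chi_rho, chi_7> = (1/16)[1*(11)*conj(2) + 1*(7)*conj(-2) + 2*(1 + sqrt(2))*conj(-sqrt(2)) + 2*(1)*conj(0) + 2*(1 - sqrt(2))*conj(sqrt(2)) + 4*(-1)*conj(0) + 4*(-1)*conj(0)]
      = (1/16)[(22) + (-14) + (-4 - 2*sqrt(2)) + (0) + (-4 + 2*sqrt(2)) + (0) + (0)] = 0/16 = 0
Dimension check: dim(rho) = sum (mult * dim) = 1*1 + 2*1 + 1*1 + 1*1 + 1*2 + 2*2 + 0*2 = 11 = chi_rho(e) = 11.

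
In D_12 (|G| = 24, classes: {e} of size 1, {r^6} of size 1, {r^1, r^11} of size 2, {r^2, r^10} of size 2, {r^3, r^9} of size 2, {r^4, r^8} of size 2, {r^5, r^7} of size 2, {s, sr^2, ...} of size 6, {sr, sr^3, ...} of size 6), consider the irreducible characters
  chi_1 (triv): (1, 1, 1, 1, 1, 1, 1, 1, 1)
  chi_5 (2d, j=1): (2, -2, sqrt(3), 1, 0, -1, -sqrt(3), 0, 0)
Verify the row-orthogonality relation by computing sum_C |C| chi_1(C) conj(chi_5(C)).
Sum = 0; so <chi_1, chi_5> = 0 (distinct irreducibles are orthogonal).

Proof sketch: Compute term by term over conjugacy classes (|C| * chi_1(C) * conj(chi_5(C))):
  1*(1)*conj(2) + 1*(1)*conj(-2) + 2*(1)*conj(sqrt(3)) + 2*(1)*conj(1) + 2*(1)*conj(0) + 2*(1)*conj(-1) + 2*(1)*conj(-sqrt(3)) + 6*(1)*conj(0) + 6*(1)*conj(0)
  = (2) + (-2) + (2*sqrt(3)) + (2) + (0) + (-2) + (-2*sqrt(3)) + (0) + (0)
  = 0.
Dividing by |G| = 24 gives 0/24 = 0, matching the row-orthogonality relation <chi_1, chi_5> = [chi_1 = chi_5].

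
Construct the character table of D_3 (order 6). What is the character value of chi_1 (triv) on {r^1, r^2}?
Conjugacy classes: {e} of size 1, {r^1, r^2} of size 2, {s, sr, ..., sr^2} of size 3.
Character table:
  irrep \ class              {e} (size 1)  {r^1, r^2} (size 2)  {s, sr, ..., sr^2} (size 3)
  chi_1 (triv)               1             1                    1                          
  chi_2 (sign: r->1, s->-1)  1             1                    -1                         
  chi_3 (2d, j=1)            2             -1                   0                          

Spot check: chi_1 (triv) on {r^1, r^2} = 1.

Argument: D_3 has order 2*3 = 6 with 3 conjugacy classes, hence 3 irreducibles. Sum of squared dims 1 + 1 + 4 = 6 = |G|. Linear characters come from the abelianisation; the 2-dimensional irreps have character r^k -> 2*cos(2*pi*j*k/3), reflections -> 0.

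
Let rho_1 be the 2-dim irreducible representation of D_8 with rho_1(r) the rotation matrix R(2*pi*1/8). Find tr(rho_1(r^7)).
chi_{rho_1}(r^7) = 2*cos(2*pi*1*7/8) = sqrt(2)

Argument: rho_1(r^7) is rotation by angle 2*pi*1*7/8, whose trace is 2*cos(2*pi*1*7/8) = sqrt(2).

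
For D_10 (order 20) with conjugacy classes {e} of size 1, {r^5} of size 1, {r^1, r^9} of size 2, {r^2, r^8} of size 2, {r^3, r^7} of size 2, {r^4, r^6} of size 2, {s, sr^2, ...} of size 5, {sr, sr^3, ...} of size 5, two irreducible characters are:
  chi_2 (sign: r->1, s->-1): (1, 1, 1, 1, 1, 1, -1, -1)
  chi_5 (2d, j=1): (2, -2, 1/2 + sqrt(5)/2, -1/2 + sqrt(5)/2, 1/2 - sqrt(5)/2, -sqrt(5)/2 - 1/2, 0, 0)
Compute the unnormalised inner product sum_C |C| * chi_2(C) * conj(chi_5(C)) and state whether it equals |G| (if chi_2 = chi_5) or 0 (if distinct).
Sum = 0; so <chi_2, chi_5> = 0 (distinct irreducibles are orthogonal).

Argument: Compute term by term over conjugacy classes (|C| * chi_2(C) * conj(chi_5(C))):
  1*(1)*conj(2) + 1*(1)*conj(-2) + 2*(1)*conj(1/2 + sqrt(5)/2) + 2*(1)*conj(-1/2 + sqrt(5)/2) + 2*(1)*conj(1/2 - sqrt(5)/2) + 2*(1)*conj(-sqrt(5)/2 - 1/2) + 5*(-1)*conj(0) + 5*(-1)*conj(0)
  = (2) + (-2) + (1 + sqrt(5)) + (-1 + sqrt(5)) + (1 - sqrt(5)) + (-sqrt(5) - 1) + (0) + (0)
  = 0.
Dividing by |G| = 20 gives 0/20 = 0, matching the row-orthogonality relation <chi_2, chi_5> = [chi_2 = chi_5].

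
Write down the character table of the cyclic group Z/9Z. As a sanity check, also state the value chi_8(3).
Character table of Z/9Z (irreps indexed chi_0,...,chi_8 with chi_k(m) = zeta_9^(k*m), zeta_9 = exp(2*pi*i/9)):
  irrep \ class  {0} (size 1)  {1} (size 1)    {2} (size 1)    {3} (size 1)    {4} (size 1)    {5} (size 1)    {6} (size 1)    {7} (size 1)    {8} (size 1)  
  chi_0          1             1               1               1               1               1               1               1               1             
  chi_1          1             exp(2*I*pi/9)   exp(4*I*pi/9)   exp(2*I*pi/3)   exp(8*I*pi/9)   exp(-8*I*pi/9)  exp(-2*I*pi/3)  exp(-4*I*pi/9)  exp(-2*I*pi/9)
  chi_2          1             exp(4*I*pi/9)   exp(8*I*pi/9)   exp(-2*I*pi/3)  exp(-2*I*pi/9)  exp(2*I*pi/9)   exp(2*I*pi/3)   exp(-8*I*pi/9)  exp(-4*I*pi/9)
  chi_3          1             exp(2*I*pi/3)   exp(-2*I*pi/3)  1               exp(2*I*pi/3)   exp(-2*I*pi/3)  1               exp(2*I*pi/3)   exp(-2*I*pi/3)
  chi_4          1             exp(8*I*pi/9)   exp(-2*I*pi/9)  exp(2*I*pi/3)   exp(-4*I*pi/9)  exp(4*I*pi/9)   exp(-2*I*pi/3)  exp(2*I*pi/9)   exp(-8*I*pi/9)
  chi_5          1             exp(-8*I*pi/9)  exp(2*I*pi/9)   exp(-2*I*pi/3)  exp(4*I*pi/9)   exp(-4*I*pi/9)  exp(2*I*pi/3)   exp(-2*I*pi/9)  exp(8*I*pi/9) 
  chi_6          1             exp(-2*I*pi/3)  exp(2*I*pi/3)   1               exp(-2*I*pi/3)  exp(2*I*pi/3)   1               exp(-2*I*pi/3)  exp(2*I*pi/3) 
  chi_7          1             exp(-4*I*pi/9)  exp(-8*I*pi/9)  exp(2*I*pi/3)   exp(2*I*pi/9)   exp(-2*I*pi/9)  exp(-2*I*pi/3)  exp(8*I*pi/9)   exp(4*I*pi/9) 
  chi_8          1             exp(-2*I*pi/9)  exp(-4*I*pi/9)  exp(-2*I*pi/3)  exp(-8*I*pi/9)  exp(8*I*pi/9)   exp(2*I*pi/3)   exp(4*I*pi/9)   exp(2*I*pi/9) 

Spot check: chi_8(3) = zeta_9^(8*3) = zeta_9^24 = exp(-2*I*pi/3).

Z/9Z is abelian, so all 9 irreducible complex representations are 1-dimensional. They are given by chi_k(m) = zeta_9^(k*m) for k = 0,...,8. Row orthogonality: sum_m chi_k(m) conj(chi_l(m)) = 9 * [k = l].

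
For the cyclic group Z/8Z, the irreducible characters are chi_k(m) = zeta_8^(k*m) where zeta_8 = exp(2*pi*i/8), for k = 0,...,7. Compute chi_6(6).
chi_6(6) = zeta_8^36 = -1

Justification: chi_6(6) = zeta_8^(6*6) = zeta_8^36. Since zeta_8^8 = 1, this equals zeta_8^4 = exp(2*pi*i*4/8) = -1.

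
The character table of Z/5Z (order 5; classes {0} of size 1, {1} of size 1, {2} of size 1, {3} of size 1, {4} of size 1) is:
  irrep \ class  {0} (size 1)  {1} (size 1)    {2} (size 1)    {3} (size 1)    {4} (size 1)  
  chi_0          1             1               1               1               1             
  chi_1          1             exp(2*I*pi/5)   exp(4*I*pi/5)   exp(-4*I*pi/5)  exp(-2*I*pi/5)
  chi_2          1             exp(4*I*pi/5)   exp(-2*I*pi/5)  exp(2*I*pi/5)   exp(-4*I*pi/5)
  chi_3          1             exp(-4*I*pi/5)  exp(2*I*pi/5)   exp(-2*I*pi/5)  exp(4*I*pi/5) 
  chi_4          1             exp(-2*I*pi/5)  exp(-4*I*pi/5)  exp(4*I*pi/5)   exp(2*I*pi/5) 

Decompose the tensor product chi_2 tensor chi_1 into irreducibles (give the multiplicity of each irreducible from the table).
chi_2 tensor chi_1 = chi_3 (all other irreducibles have multiplicity 0).

Derivation: The character of a tensor product is the pointwise product (chi_2 * chi_1)(C) = chi_2(C) * chi_1(C):
  {0}: (1)*(1), {1}: (exp(4*I*pi/5))*(exp(2*I*pi/5)), {2}: (exp(-2*I*pi/5))*(exp(4*I*pi/5)), {3}: (exp(2*I*pi/5))*(exp(-4*I*pi/5)), {4}: (exp(-4*I*pi/5))*(exp(-2*I*pi/5))
so (chi_2 * chi_1) takes values
  {0} -> 1, {1} -> exp(-4*I*pi/5), {2} -> exp(2*I*pi/5), {3} -> exp(-2*I*pi/5), {4} -> exp(4*I*pi/5).
Now take the inner product of this character with each irreducible chi from the table, <chi_2*chi_1, chi> = (1/5) sum_C |C| (chi_2*chi_1)(C) conj(chi(C)):
  <chi_2*chi_1, chi_0> = (1/5)[1*(1)*conj(1) + 1*(exp(-4*I*pi/5))*conj(1) + 1*(exp(2*I*pi/5))*conj(1) + 1*(exp(-2*I*pi/5))*conj(1) + 1*(exp(4*I*pi/5))*conj(1)]
      = (1/5)[(1) + (exp(-4*I*pi/5)) + (exp(2*I*pi/5)) + (exp(-2*I*pi/5)) + (exp(4*I*pi/5))] = 0/5 = 0
  <chi_2*chi_1, chi_1> = (1/5)[1*(1)*conj(1) + 1*(exp(-4*I*pi/5))*conj(exp(2*I*pi/5)) + 1*(exp(2*I*pi/5))*conj(exp(4*I*pi/5)) + 1*(exp(-2*I*pi/5))*conj(exp(-4*I*pi/5)) + 1*(exp(4*I*pi/5))*conj(exp(-2*I*pi/5))]
      = (1/5)[(1) + (exp(4*I*pi/5)) + (exp(-2*I*pi/5)) + (exp(2*I*pi/5)) + (exp(-4*I*pi/5))] = 0/5 = 0
  <chi_2*chi_1, chi_2> = (1/5)[1*(1)*conj(1) + 1*(exp(-4*I*pi/5))*conj(exp(4*I*pi/5)) + 1*(exp(2*I*pi/5))*conj(exp(-2*I*pi/5)) + 1*(exp(-2*I*pi/5))*conj(exp(2*I*pi/5)) + 1*(exp(4*I*pi/5))*conj(exp(-4*I*pi/5))]
      = (1/5)[(1) + (exp(2*I*pi/5)) + (exp(4*I*pi/5)) + (exp(-4*I*pi/5)) + (exp(-2*I*pi/5))] = 0/5 = 0
  <chi_2*chi_1, chi_3> = (1/5)[1*(1)*conj(1) + 1*(exp(-4*I*pi/5))*conj(exp(-4*I*pi/5)) + 1*(exp(2*I*pi/5))*conj(exp(2*I*pi/5)) + 1*(exp(-2*I*pi/5))*conj(exp(-2*I*pi/5)) + 1*(exp(4*I*pi/5))*conj(exp(4*I*pi/5))]
      = (1/5)[(1) + (1) + (1) + (1) + (1)] = 5/5 = 1
  <chi_2*chi_1, chi_4> = (1/5)[1*(1)*conj(1) + 1*(exp(-4*I*pi/5))*conj(exp(-2*I*pi/5)) + 1*(exp(2*I*pi/5))*conj(exp(-4*I*pi/5)) + 1*(exp(-2*I*pi/5))*conj(exp(4*I*pi/5)) + 1*(exp(4*I*pi/5))*conj(exp(2*I*pi/5))]
      = (1/5)[(1) + (exp(-2*I*pi/5)) + (exp(-4*I*pi/5)) + (exp(4*I*pi/5)) + (exp(2*I*pi/5))] = 0/5 = 0
(Exp terms are combined using exp(i*s)*conj(exp(i*t)) = exp(i*(s-t)), and sums of them are collapsed using the identity that for every m > 1 the m distinct m-th roots of unity sum to 0, e.g. 1 + exp(2*I*pi/3) + exp(-2*I*pi/3) = 0.)
Hence the multiplicities are chi_3: 1. Dimension check: dim(chi_2)*dim(chi_1) = 1*1 = 1 and sum (mult * dim) = 1*1 = 1.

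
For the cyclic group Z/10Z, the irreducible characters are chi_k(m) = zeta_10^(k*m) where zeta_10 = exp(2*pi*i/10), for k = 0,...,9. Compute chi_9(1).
chi_9(1) = zeta_10^9 = exp(-I*pi/5)

Derivation: chi_9(1) = zeta_10^(9*1) = zeta_10^9. Since zeta_10^10 = 1, this equals zeta_10^9 = exp(2*pi*i*9/10) = exp(-I*pi/5).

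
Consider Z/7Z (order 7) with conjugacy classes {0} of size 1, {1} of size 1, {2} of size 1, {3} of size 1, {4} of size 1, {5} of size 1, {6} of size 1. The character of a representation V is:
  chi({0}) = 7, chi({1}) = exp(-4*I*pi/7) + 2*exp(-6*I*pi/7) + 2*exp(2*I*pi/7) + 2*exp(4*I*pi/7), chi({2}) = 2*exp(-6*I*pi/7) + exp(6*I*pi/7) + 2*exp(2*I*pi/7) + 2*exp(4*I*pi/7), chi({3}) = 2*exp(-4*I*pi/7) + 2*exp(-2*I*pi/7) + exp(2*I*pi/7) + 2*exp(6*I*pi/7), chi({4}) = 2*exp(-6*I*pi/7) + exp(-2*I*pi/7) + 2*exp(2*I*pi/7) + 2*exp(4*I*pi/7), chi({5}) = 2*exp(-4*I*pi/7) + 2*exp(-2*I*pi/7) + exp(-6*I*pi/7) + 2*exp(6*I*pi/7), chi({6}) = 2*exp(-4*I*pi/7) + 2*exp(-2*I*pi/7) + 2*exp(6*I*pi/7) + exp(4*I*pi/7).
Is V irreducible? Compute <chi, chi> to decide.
Not irreducible (reducible): <chi, chi> = 13 > 1.

Argument: <chi, chi> = (1/|G|) sum_C |C| * |chi(C)|^2 = (1/7)[1*|7|^2 + 1*|exp(-4*I*pi/7) + 2*exp(-6*I*pi/7) + 2*exp(2*I*pi/7) + 2*exp(4*I*pi/7)|^2 + 1*|2*exp(-6*I*pi/7) + exp(6*I*pi/7) + 2*exp(2*I*pi/7) + 2*exp(4*I*pi/7)|^2 + 1*|2*exp(-4*I*pi/7) + 2*exp(-2*I*pi/7) + exp(2*I*pi/7) + 2*exp(6*I*pi/7)|^2 + 1*|2*exp(-6*I*pi/7) + exp(-2*I*pi/7) + 2*exp(2*I*pi/7) + 2*exp(4*I*pi/7)|^2 + 1*|2*exp(-4*I*pi/7) + 2*exp(-2*I*pi/7) + exp(-6*I*pi/7) + 2*exp(6*I*pi/7)|^2 + 1*|2*exp(-4*I*pi/7) + 2*exp(-2*I*pi/7) + 2*exp(6*I*pi/7) + exp(4*I*pi/7)|^2]
  = (1/7)[(49) + (13 + 6*exp(-2*I*pi/7) + 4*exp(-4*I*pi/7) + 8*exp(-6*I*pi/7) + 8*exp(6*I*pi/7) + 4*exp(4*I*pi/7) + 6*exp(2*I*pi/7)) + (13 + 8*exp(-2*I*pi/7) + 6*exp(-4*I*pi/7) + 4*exp(-6*I*pi/7) + 4*exp(6*I*pi/7) + 6*exp(4*I*pi/7) + 8*exp(2*I*pi/7)) + (13 + 8*exp(-4*I*pi/7) + 4*exp(-2*I*pi/7) + 6*exp(-6*I*pi/7) + 6*exp(6*I*pi/7) + 4*exp(2*I*pi/7) + 8*exp(4*I*pi/7)) + (13 + 8*exp(-4*I*pi/7) + 4*exp(-2*I*pi/7) + 6*exp(-6*I*pi/7) + 6*exp(6*I*pi/7) + 4*exp(2*I*pi/7) + 8*exp(4*I*pi/7)) + (13 + 8*exp(-2*I*pi/7) + 6*exp(-4*I*pi/7) + 4*exp(-6*I*pi/7) + 4*exp(6*I*pi/7) + 6*exp(4*I*pi/7) + 8*exp(2*I*pi/7)) + (13 + 6*exp(-2*I*pi/7) + 4*exp(-4*I*pi/7) + 8*exp(-6*I*pi/7) + 8*exp(6*I*pi/7) + 4*exp(4*I*pi/7) + 6*exp(2*I*pi/7))] = 91/7 = 13.
(Exp terms are combined using exp(i*s)*conj(exp(i*t)) = exp(i*(s-t)), and sums of them are collapsed using the identity that for every m > 1 the m distinct m-th roots of unity sum to 0, e.g. 1 + exp(2*I*pi/3) + exp(-2*I*pi/3) = 0.)
A character is irreducible iff <chi, chi> = 1, so this representation is reducible.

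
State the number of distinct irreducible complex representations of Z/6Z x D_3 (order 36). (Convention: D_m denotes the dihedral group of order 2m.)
18

Reasoning: The number of irreducible complex representations of a finite group equals its number of conjugacy classes. For a direct product, #classes(G x H) = #classes(G) * #classes(H). Z/6Z has 6 classes (abelian), D_3 has 3 classes, so 6 * 3 = 18, so Z/6Z x D_3 (order 36) has exactly 18 irreducible complex representations.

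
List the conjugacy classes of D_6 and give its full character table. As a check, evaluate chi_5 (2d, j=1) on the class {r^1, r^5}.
Conjugacy classes: {e} of size 1, {r^3} of size 1, {r^1, r^5} of size 2, {r^2, r^4} of size 2, {s, sr^2, ...} of size 3, {sr, sr^3, ...} of size 3.
Character table:
  irrep \ class              {e} (size 1)  {r^3} (size 1)  {r^1, r^5} (size 2)  {r^2, r^4} (size 2)  {s, sr^2, ...} (size 3)  {sr, sr^3, ...} (size 3)
  chi_1 (triv)               1             1               1                    1                    1                        1                       
  chi_2 (sign: r->1, s->-1)  1             1               1                    1                    -1                       -1                      
  chi_3 (r->-1, s->1)        1             -1              -1                   1                    1                        -1                      
  chi_4 (r->-1, s->-1)       1             -1              -1                   1                    -1                       1                       
  chi_5 (2d, j=1)            2             -2              1                    -1                   0                        0                       
  chi_6 (2d, j=2)            2             2               -1                   -1                   0                        0                       

Spot check: chi_5 (2d, j=1) on {r^1, r^5} = 1.

Explanation: D_6 has order 2*6 = 12 with 6 conjugacy classes, hence 6 irreducibles. Sum of squared dims 1 + 1 + 1 + 1 + 4 + 4 = 12 = |G|. Linear characters come from the abelianisation; the 2-dimensional irreps have character r^k -> 2*cos(2*pi*j*k/6), reflections -> 0.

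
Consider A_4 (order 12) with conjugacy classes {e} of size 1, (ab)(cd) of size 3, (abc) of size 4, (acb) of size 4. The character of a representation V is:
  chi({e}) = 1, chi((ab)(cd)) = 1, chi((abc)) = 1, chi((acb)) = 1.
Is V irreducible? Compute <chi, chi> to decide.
Irreducible: <chi, chi> = 1.

Reasoning: <chi, chi> = (1/|G|) sum_C |C| * |chi(C)|^2 = (1/12)[1*|1|^2 + 3*|1|^2 + 4*|1|^2 + 4*|1|^2]
  = (1/12)[(1) + (3) + (4) + (4)] = 12/12 = 1.
(Exp terms are combined using exp(i*s)*conj(exp(i*t)) = exp(i*(s-t)), and sums of them are collapsed using the identity that for every m > 1 the m distinct m-th roots of unity sum to 0, e.g. 1 + exp(2*I*pi/3) + exp(-2*I*pi/3) = 0.)
A character is irreducible iff <chi, chi> = 1, so this representation is irreducible.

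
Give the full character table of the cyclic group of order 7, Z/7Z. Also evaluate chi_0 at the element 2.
Character table of Z/7Z (irreps indexed chi_0,...,chi_6 with chi_k(m) = zeta_7^(k*m), zeta_7 = exp(2*pi*i/7)):
  irrep \ class  {0} (size 1)  {1} (size 1)    {2} (size 1)    {3} (size 1)    {4} (size 1)    {5} (size 1)    {6} (size 1)  
  chi_0          1             1               1               1               1               1               1             
  chi_1          1             exp(2*I*pi/7)   exp(4*I*pi/7)   exp(6*I*pi/7)   exp(-6*I*pi/7)  exp(-4*I*pi/7)  exp(-2*I*pi/7)
  chi_2          1             exp(4*I*pi/7)   exp(-6*I*pi/7)  exp(-2*I*pi/7)  exp(2*I*pi/7)   exp(6*I*pi/7)   exp(-4*I*pi/7)
  chi_3          1             exp(6*I*pi/7)   exp(-2*I*pi/7)  exp(4*I*pi/7)   exp(-4*I*pi/7)  exp(2*I*pi/7)   exp(-6*I*pi/7)
  chi_4          1             exp(-6*I*pi/7)  exp(2*I*pi/7)   exp(-4*I*pi/7)  exp(4*I*pi/7)   exp(-2*I*pi/7)  exp(6*I*pi/7) 
  chi_5          1             exp(-4*I*pi/7)  exp(6*I*pi/7)   exp(2*I*pi/7)   exp(-2*I*pi/7)  exp(-6*I*pi/7)  exp(4*I*pi/7) 
  chi_6          1             exp(-2*I*pi/7)  exp(-4*I*pi/7)  exp(-6*I*pi/7)  exp(6*I*pi/7)   exp(4*I*pi/7)   exp(2*I*pi/7) 

Spot check: chi_0(2) = zeta_7^(0*2) = zeta_7^0 = 1.

Justification: Z/7Z is abelian, so all 7 irreducible complex representations are 1-dimensional. They are given by chi_k(m) = zeta_7^(k*m) for k = 0,...,6. Row orthogonality: sum_m chi_k(m) conj(chi_l(m)) = 7 * [k = l].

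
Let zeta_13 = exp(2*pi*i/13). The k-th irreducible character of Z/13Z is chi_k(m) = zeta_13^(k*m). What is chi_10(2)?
chi_10(2) = zeta_13^20 = exp(-12*I*pi/13)

chi_10(2) = zeta_13^(10*2) = zeta_13^20. Since zeta_13^13 = 1, this equals zeta_13^7 = exp(2*pi*i*7/13) = exp(-12*I*pi/13).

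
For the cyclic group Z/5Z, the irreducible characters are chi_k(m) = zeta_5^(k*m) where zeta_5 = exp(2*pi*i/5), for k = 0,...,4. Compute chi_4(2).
chi_4(2) = zeta_5^8 = exp(-4*I*pi/5)

Explanation: chi_4(2) = zeta_5^(4*2) = zeta_5^8. Since zeta_5^5 = 1, this equals zeta_5^3 = exp(2*pi*i*3/5) = exp(-4*I*pi/5).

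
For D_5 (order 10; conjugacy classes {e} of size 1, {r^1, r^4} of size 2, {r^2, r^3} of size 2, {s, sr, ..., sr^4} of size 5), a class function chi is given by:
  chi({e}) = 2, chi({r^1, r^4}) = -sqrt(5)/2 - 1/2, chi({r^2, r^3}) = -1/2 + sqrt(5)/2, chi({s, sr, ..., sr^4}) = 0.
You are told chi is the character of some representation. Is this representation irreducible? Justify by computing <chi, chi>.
Irreducible: <chi, chi> = 1.

Justification: <chi, chi> = (1/|G|) sum_C |C| * |chi(C)|^2 = (1/10)[1*|2|^2 + 2*|-sqrt(5)/2 - 1/2|^2 + 2*|-1/2 + sqrt(5)/2|^2 + 5*|0|^2]
  = (1/10)[(4) + (sqrt(5) + 3) + (3 - sqrt(5)) + (0)] = 10/10 = 1.
A character is irreducible iff <chi, chi> = 1, so this representation is irreducible.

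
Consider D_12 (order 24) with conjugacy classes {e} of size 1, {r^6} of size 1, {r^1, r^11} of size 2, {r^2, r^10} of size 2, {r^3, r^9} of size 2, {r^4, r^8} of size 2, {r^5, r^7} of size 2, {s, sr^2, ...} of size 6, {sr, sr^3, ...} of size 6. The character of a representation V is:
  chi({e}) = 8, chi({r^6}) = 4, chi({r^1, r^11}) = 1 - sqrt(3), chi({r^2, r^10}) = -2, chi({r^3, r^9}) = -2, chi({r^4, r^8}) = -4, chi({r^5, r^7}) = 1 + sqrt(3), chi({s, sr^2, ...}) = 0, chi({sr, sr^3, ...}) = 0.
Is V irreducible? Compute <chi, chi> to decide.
Not irreducible (reducible): <chi, chi> = 6 > 1.

Justification: <chi, chi> = (1/|G|) sum_C |C| * |chi(C)|^2 = (1/24)[1*|8|^2 + 1*|4|^2 + 2*|1 - sqrt(3)|^2 + 2*|-2|^2 + 2*|-2|^2 + 2*|-4|^2 + 2*|1 + sqrt(3)|^2 + 6*|0|^2 + 6*|0|^2]
  = (1/24)[(64) + (16) + (8 - 4*sqrt(3)) + (8) + (8) + (32) + (4*sqrt(3) + 8) + (0) + (0)] = 144/24 = 6.
A character is irreducible iff <chi, chi> = 1, so this representation is reducible.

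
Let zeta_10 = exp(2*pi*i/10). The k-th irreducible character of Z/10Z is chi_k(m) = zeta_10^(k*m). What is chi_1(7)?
chi_1(7) = zeta_10^7 = exp(-3*I*pi/5)

chi_1(7) = zeta_10^(1*7) = zeta_10^7. Since zeta_10^10 = 1, this equals zeta_10^7 = exp(2*pi*i*7/10) = exp(-3*I*pi/5).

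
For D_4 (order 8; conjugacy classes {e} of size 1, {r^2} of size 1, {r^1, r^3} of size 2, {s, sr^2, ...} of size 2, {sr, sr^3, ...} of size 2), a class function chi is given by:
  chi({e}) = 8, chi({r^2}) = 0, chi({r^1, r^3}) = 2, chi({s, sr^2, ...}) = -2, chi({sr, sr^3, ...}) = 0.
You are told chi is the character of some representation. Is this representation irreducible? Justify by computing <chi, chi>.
Not irreducible (reducible): <chi, chi> = 10 > 1.

Argument: <chi, chi> = (1/|G|) sum_C |C| * |chi(C)|^2 = (1/8)[1*|8|^2 + 1*|0|^2 + 2*|2|^2 + 2*|-2|^2 + 2*|0|^2]
  = (1/8)[(64) + (0) + (8) + (8) + (0)] = 80/8 = 10.
A character is irreducible iff <chi, chi> = 1, so this representation is reducible.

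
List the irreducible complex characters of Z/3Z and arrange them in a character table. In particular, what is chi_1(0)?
Character table of Z/3Z (irreps indexed chi_0,...,chi_2 with chi_k(m) = zeta_3^(k*m), zeta_3 = exp(2*pi*i/3)):
  irrep \ class  {0} (size 1)  {1} (size 1)    {2} (size 1)  
  chi_0          1             1               1             
  chi_1          1             exp(2*I*pi/3)   exp(-2*I*pi/3)
  chi_2          1             exp(-2*I*pi/3)  exp(2*I*pi/3) 

Spot check: chi_1(0) = zeta_3^(1*0) = zeta_3^0 = 1.

Details: Z/3Z is abelian, so all 3 irreducible complex representations are 1-dimensional. They are given by chi_k(m) = zeta_3^(k*m) for k = 0,...,2. Row orthogonality: sum_m chi_k(m) conj(chi_l(m)) = 3 * [k = l].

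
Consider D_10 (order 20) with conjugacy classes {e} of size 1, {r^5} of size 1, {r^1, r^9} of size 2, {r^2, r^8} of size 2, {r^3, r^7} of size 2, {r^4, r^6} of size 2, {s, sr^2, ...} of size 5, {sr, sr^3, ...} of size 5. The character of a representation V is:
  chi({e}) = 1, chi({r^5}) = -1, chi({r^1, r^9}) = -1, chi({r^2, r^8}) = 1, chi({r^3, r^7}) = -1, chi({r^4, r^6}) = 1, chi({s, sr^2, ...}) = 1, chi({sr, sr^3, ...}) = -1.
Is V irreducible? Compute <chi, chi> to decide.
Irreducible: <chi, chi> = 1.

Justification: <chi, chi> = (1/|G|) sum_C |C| * |chi(C)|^2 = (1/20)[1*|1|^2 + 1*|-1|^2 + 2*|-1|^2 + 2*|1|^2 + 2*|-1|^2 + 2*|1|^2 + 5*|1|^2 + 5*|-1|^2]
  = (1/20)[(1) + (1) + (2) + (2) + (2) + (2) + (5) + (5)] = 20/20 = 1.
A character is irreducible iff <chi, chi> = 1, so this representation is irreducible.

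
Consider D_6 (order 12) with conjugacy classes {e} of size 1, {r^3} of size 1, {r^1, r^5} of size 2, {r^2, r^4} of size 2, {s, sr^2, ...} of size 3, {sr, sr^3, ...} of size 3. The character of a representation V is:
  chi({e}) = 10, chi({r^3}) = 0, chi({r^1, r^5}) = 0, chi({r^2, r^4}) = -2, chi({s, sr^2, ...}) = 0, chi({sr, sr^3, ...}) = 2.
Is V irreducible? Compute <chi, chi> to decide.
Not irreducible (reducible): <chi, chi> = 10 > 1.

Proof sketch: <chi, chi> = (1/|G|) sum_C |C| * |chi(C)|^2 = (1/12)[1*|10|^2 + 1*|0|^2 + 2*|0|^2 + 2*|-2|^2 + 3*|0|^2 + 3*|2|^2]
  = (1/12)[(100) + (0) + (0) + (8) + (0) + (12)] = 120/12 = 10.
A character is irreducible iff <chi, chi> = 1, so this representation is reducible.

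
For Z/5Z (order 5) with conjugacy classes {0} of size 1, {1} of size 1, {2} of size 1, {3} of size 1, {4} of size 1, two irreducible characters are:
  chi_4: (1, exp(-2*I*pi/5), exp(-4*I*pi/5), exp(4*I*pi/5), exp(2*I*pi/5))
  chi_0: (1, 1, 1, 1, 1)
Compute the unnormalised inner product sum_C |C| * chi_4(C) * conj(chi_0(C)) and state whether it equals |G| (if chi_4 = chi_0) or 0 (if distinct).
Sum = 0; so <chi_4, chi_0> = 0 (distinct irreducibles are orthogonal).

Details: Compute term by term over conjugacy classes (|C| * chi_4(C) * conj(chi_0(C))):
  1*(1)*conj(1) + 1*(exp(-2*I*pi/5))*conj(1) + 1*(exp(-4*I*pi/5))*conj(1) + 1*(exp(4*I*pi/5))*conj(1) + 1*(exp(2*I*pi/5))*conj(1)
  = (1) + (exp(-2*I*pi/5)) + (exp(-4*I*pi/5)) + (exp(4*I*pi/5)) + (exp(2*I*pi/5))
  = 0.
(Exp terms are combined using exp(i*s)*conj(exp(i*t)) = exp(i*(s-t)), and sums of them are collapsed using the identity that for every m > 1 the m distinct m-th roots of unity sum to 0, e.g. 1 + exp(2*I*pi/3) + exp(-2*I*pi/3) = 0.)
Dividing by |G| = 5 gives 0/5 = 0, matching the row-orthogonality relation <chi_4, chi_0> = [chi_4 = chi_0].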